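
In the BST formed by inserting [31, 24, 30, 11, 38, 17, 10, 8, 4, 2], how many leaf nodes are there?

Tree built from: [31, 24, 30, 11, 38, 17, 10, 8, 4, 2]
Tree (level-order array): [31, 24, 38, 11, 30, None, None, 10, 17, None, None, 8, None, None, None, 4, None, 2]
Rule: A leaf has 0 children.
Per-node child counts:
  node 31: 2 child(ren)
  node 24: 2 child(ren)
  node 11: 2 child(ren)
  node 10: 1 child(ren)
  node 8: 1 child(ren)
  node 4: 1 child(ren)
  node 2: 0 child(ren)
  node 17: 0 child(ren)
  node 30: 0 child(ren)
  node 38: 0 child(ren)
Matching nodes: [2, 17, 30, 38]
Count of leaf nodes: 4


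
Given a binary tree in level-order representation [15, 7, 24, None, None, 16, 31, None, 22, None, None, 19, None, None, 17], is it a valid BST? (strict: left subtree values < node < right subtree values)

Level-order array: [15, 7, 24, None, None, 16, 31, None, 22, None, None, 19, None, None, 17]
Validate using subtree bounds (lo, hi): at each node, require lo < value < hi,
then recurse left with hi=value and right with lo=value.
Preorder trace (stopping at first violation):
  at node 15 with bounds (-inf, +inf): OK
  at node 7 with bounds (-inf, 15): OK
  at node 24 with bounds (15, +inf): OK
  at node 16 with bounds (15, 24): OK
  at node 22 with bounds (16, 24): OK
  at node 19 with bounds (16, 22): OK
  at node 17 with bounds (19, 22): VIOLATION
Node 17 violates its bound: not (19 < 17 < 22).
Result: Not a valid BST


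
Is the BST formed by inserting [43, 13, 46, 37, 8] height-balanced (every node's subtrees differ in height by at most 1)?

Tree (level-order array): [43, 13, 46, 8, 37]
Definition: a tree is height-balanced if, at every node, |h(left) - h(right)| <= 1 (empty subtree has height -1).
Bottom-up per-node check:
  node 8: h_left=-1, h_right=-1, diff=0 [OK], height=0
  node 37: h_left=-1, h_right=-1, diff=0 [OK], height=0
  node 13: h_left=0, h_right=0, diff=0 [OK], height=1
  node 46: h_left=-1, h_right=-1, diff=0 [OK], height=0
  node 43: h_left=1, h_right=0, diff=1 [OK], height=2
All nodes satisfy the balance condition.
Result: Balanced


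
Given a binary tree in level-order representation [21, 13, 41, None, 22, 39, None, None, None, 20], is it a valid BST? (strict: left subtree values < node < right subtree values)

Level-order array: [21, 13, 41, None, 22, 39, None, None, None, 20]
Validate using subtree bounds (lo, hi): at each node, require lo < value < hi,
then recurse left with hi=value and right with lo=value.
Preorder trace (stopping at first violation):
  at node 21 with bounds (-inf, +inf): OK
  at node 13 with bounds (-inf, 21): OK
  at node 22 with bounds (13, 21): VIOLATION
Node 22 violates its bound: not (13 < 22 < 21).
Result: Not a valid BST


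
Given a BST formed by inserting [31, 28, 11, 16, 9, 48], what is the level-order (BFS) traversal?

Tree insertion order: [31, 28, 11, 16, 9, 48]
Tree (level-order array): [31, 28, 48, 11, None, None, None, 9, 16]
BFS from the root, enqueuing left then right child of each popped node:
  queue [31] -> pop 31, enqueue [28, 48], visited so far: [31]
  queue [28, 48] -> pop 28, enqueue [11], visited so far: [31, 28]
  queue [48, 11] -> pop 48, enqueue [none], visited so far: [31, 28, 48]
  queue [11] -> pop 11, enqueue [9, 16], visited so far: [31, 28, 48, 11]
  queue [9, 16] -> pop 9, enqueue [none], visited so far: [31, 28, 48, 11, 9]
  queue [16] -> pop 16, enqueue [none], visited so far: [31, 28, 48, 11, 9, 16]
Result: [31, 28, 48, 11, 9, 16]


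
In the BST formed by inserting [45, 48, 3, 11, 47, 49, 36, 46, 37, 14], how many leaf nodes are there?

Tree built from: [45, 48, 3, 11, 47, 49, 36, 46, 37, 14]
Tree (level-order array): [45, 3, 48, None, 11, 47, 49, None, 36, 46, None, None, None, 14, 37]
Rule: A leaf has 0 children.
Per-node child counts:
  node 45: 2 child(ren)
  node 3: 1 child(ren)
  node 11: 1 child(ren)
  node 36: 2 child(ren)
  node 14: 0 child(ren)
  node 37: 0 child(ren)
  node 48: 2 child(ren)
  node 47: 1 child(ren)
  node 46: 0 child(ren)
  node 49: 0 child(ren)
Matching nodes: [14, 37, 46, 49]
Count of leaf nodes: 4


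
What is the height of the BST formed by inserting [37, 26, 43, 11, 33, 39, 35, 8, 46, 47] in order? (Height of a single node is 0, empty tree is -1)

Insertion order: [37, 26, 43, 11, 33, 39, 35, 8, 46, 47]
Tree (level-order array): [37, 26, 43, 11, 33, 39, 46, 8, None, None, 35, None, None, None, 47]
Compute height bottom-up (empty subtree = -1):
  height(8) = 1 + max(-1, -1) = 0
  height(11) = 1 + max(0, -1) = 1
  height(35) = 1 + max(-1, -1) = 0
  height(33) = 1 + max(-1, 0) = 1
  height(26) = 1 + max(1, 1) = 2
  height(39) = 1 + max(-1, -1) = 0
  height(47) = 1 + max(-1, -1) = 0
  height(46) = 1 + max(-1, 0) = 1
  height(43) = 1 + max(0, 1) = 2
  height(37) = 1 + max(2, 2) = 3
Height = 3


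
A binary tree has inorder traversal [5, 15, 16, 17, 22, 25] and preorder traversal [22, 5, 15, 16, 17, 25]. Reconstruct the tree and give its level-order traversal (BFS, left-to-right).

Inorder:  [5, 15, 16, 17, 22, 25]
Preorder: [22, 5, 15, 16, 17, 25]
Algorithm: preorder visits root first, so consume preorder in order;
for each root, split the current inorder slice at that value into
left-subtree inorder and right-subtree inorder, then recurse.
Recursive splits:
  root=22; inorder splits into left=[5, 15, 16, 17], right=[25]
  root=5; inorder splits into left=[], right=[15, 16, 17]
  root=15; inorder splits into left=[], right=[16, 17]
  root=16; inorder splits into left=[], right=[17]
  root=17; inorder splits into left=[], right=[]
  root=25; inorder splits into left=[], right=[]
Reconstructed level-order: [22, 5, 25, 15, 16, 17]


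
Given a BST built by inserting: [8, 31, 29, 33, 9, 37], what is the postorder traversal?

Tree insertion order: [8, 31, 29, 33, 9, 37]
Tree (level-order array): [8, None, 31, 29, 33, 9, None, None, 37]
Postorder traversal: [9, 29, 37, 33, 31, 8]


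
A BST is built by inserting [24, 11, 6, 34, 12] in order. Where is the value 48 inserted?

Starting tree (level order): [24, 11, 34, 6, 12]
Insertion path: 24 -> 34
Result: insert 48 as right child of 34
Final tree (level order): [24, 11, 34, 6, 12, None, 48]


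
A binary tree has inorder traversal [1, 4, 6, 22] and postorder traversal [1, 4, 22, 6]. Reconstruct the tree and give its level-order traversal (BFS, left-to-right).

Inorder:   [1, 4, 6, 22]
Postorder: [1, 4, 22, 6]
Algorithm: postorder visits root last, so walk postorder right-to-left;
each value is the root of the current inorder slice — split it at that
value, recurse on the right subtree first, then the left.
Recursive splits:
  root=6; inorder splits into left=[1, 4], right=[22]
  root=22; inorder splits into left=[], right=[]
  root=4; inorder splits into left=[1], right=[]
  root=1; inorder splits into left=[], right=[]
Reconstructed level-order: [6, 4, 22, 1]


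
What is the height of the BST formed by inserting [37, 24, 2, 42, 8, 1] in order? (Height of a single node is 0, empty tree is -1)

Insertion order: [37, 24, 2, 42, 8, 1]
Tree (level-order array): [37, 24, 42, 2, None, None, None, 1, 8]
Compute height bottom-up (empty subtree = -1):
  height(1) = 1 + max(-1, -1) = 0
  height(8) = 1 + max(-1, -1) = 0
  height(2) = 1 + max(0, 0) = 1
  height(24) = 1 + max(1, -1) = 2
  height(42) = 1 + max(-1, -1) = 0
  height(37) = 1 + max(2, 0) = 3
Height = 3


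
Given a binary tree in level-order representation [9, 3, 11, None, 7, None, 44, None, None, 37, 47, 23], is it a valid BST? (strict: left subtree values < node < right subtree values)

Level-order array: [9, 3, 11, None, 7, None, 44, None, None, 37, 47, 23]
Validate using subtree bounds (lo, hi): at each node, require lo < value < hi,
then recurse left with hi=value and right with lo=value.
Preorder trace (stopping at first violation):
  at node 9 with bounds (-inf, +inf): OK
  at node 3 with bounds (-inf, 9): OK
  at node 7 with bounds (3, 9): OK
  at node 11 with bounds (9, +inf): OK
  at node 44 with bounds (11, +inf): OK
  at node 37 with bounds (11, 44): OK
  at node 23 with bounds (11, 37): OK
  at node 47 with bounds (44, +inf): OK
No violation found at any node.
Result: Valid BST


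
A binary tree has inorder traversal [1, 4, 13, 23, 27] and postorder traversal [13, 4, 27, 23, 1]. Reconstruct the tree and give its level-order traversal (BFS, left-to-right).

Inorder:   [1, 4, 13, 23, 27]
Postorder: [13, 4, 27, 23, 1]
Algorithm: postorder visits root last, so walk postorder right-to-left;
each value is the root of the current inorder slice — split it at that
value, recurse on the right subtree first, then the left.
Recursive splits:
  root=1; inorder splits into left=[], right=[4, 13, 23, 27]
  root=23; inorder splits into left=[4, 13], right=[27]
  root=27; inorder splits into left=[], right=[]
  root=4; inorder splits into left=[], right=[13]
  root=13; inorder splits into left=[], right=[]
Reconstructed level-order: [1, 23, 4, 27, 13]


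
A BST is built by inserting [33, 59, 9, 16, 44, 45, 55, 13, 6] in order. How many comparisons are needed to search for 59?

Search path for 59: 33 -> 59
Found: True
Comparisons: 2


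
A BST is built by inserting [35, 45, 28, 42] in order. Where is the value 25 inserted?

Starting tree (level order): [35, 28, 45, None, None, 42]
Insertion path: 35 -> 28
Result: insert 25 as left child of 28
Final tree (level order): [35, 28, 45, 25, None, 42]


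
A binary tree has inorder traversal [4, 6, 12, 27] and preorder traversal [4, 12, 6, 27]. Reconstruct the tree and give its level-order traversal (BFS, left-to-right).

Inorder:  [4, 6, 12, 27]
Preorder: [4, 12, 6, 27]
Algorithm: preorder visits root first, so consume preorder in order;
for each root, split the current inorder slice at that value into
left-subtree inorder and right-subtree inorder, then recurse.
Recursive splits:
  root=4; inorder splits into left=[], right=[6, 12, 27]
  root=12; inorder splits into left=[6], right=[27]
  root=6; inorder splits into left=[], right=[]
  root=27; inorder splits into left=[], right=[]
Reconstructed level-order: [4, 12, 6, 27]


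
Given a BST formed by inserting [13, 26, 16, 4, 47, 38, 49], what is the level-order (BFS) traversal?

Tree insertion order: [13, 26, 16, 4, 47, 38, 49]
Tree (level-order array): [13, 4, 26, None, None, 16, 47, None, None, 38, 49]
BFS from the root, enqueuing left then right child of each popped node:
  queue [13] -> pop 13, enqueue [4, 26], visited so far: [13]
  queue [4, 26] -> pop 4, enqueue [none], visited so far: [13, 4]
  queue [26] -> pop 26, enqueue [16, 47], visited so far: [13, 4, 26]
  queue [16, 47] -> pop 16, enqueue [none], visited so far: [13, 4, 26, 16]
  queue [47] -> pop 47, enqueue [38, 49], visited so far: [13, 4, 26, 16, 47]
  queue [38, 49] -> pop 38, enqueue [none], visited so far: [13, 4, 26, 16, 47, 38]
  queue [49] -> pop 49, enqueue [none], visited so far: [13, 4, 26, 16, 47, 38, 49]
Result: [13, 4, 26, 16, 47, 38, 49]


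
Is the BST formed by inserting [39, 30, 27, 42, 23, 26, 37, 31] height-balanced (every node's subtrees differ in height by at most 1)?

Tree (level-order array): [39, 30, 42, 27, 37, None, None, 23, None, 31, None, None, 26]
Definition: a tree is height-balanced if, at every node, |h(left) - h(right)| <= 1 (empty subtree has height -1).
Bottom-up per-node check:
  node 26: h_left=-1, h_right=-1, diff=0 [OK], height=0
  node 23: h_left=-1, h_right=0, diff=1 [OK], height=1
  node 27: h_left=1, h_right=-1, diff=2 [FAIL (|1--1|=2 > 1)], height=2
  node 31: h_left=-1, h_right=-1, diff=0 [OK], height=0
  node 37: h_left=0, h_right=-1, diff=1 [OK], height=1
  node 30: h_left=2, h_right=1, diff=1 [OK], height=3
  node 42: h_left=-1, h_right=-1, diff=0 [OK], height=0
  node 39: h_left=3, h_right=0, diff=3 [FAIL (|3-0|=3 > 1)], height=4
Node 27 violates the condition: |1 - -1| = 2 > 1.
Result: Not balanced


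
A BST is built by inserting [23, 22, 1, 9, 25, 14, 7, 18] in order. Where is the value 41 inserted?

Starting tree (level order): [23, 22, 25, 1, None, None, None, None, 9, 7, 14, None, None, None, 18]
Insertion path: 23 -> 25
Result: insert 41 as right child of 25
Final tree (level order): [23, 22, 25, 1, None, None, 41, None, 9, None, None, 7, 14, None, None, None, 18]


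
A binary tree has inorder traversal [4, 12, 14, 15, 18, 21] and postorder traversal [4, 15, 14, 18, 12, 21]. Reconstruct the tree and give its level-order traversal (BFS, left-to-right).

Inorder:   [4, 12, 14, 15, 18, 21]
Postorder: [4, 15, 14, 18, 12, 21]
Algorithm: postorder visits root last, so walk postorder right-to-left;
each value is the root of the current inorder slice — split it at that
value, recurse on the right subtree first, then the left.
Recursive splits:
  root=21; inorder splits into left=[4, 12, 14, 15, 18], right=[]
  root=12; inorder splits into left=[4], right=[14, 15, 18]
  root=18; inorder splits into left=[14, 15], right=[]
  root=14; inorder splits into left=[], right=[15]
  root=15; inorder splits into left=[], right=[]
  root=4; inorder splits into left=[], right=[]
Reconstructed level-order: [21, 12, 4, 18, 14, 15]


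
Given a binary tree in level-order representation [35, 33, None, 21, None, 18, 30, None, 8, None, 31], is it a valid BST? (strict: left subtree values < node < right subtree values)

Level-order array: [35, 33, None, 21, None, 18, 30, None, 8, None, 31]
Validate using subtree bounds (lo, hi): at each node, require lo < value < hi,
then recurse left with hi=value and right with lo=value.
Preorder trace (stopping at first violation):
  at node 35 with bounds (-inf, +inf): OK
  at node 33 with bounds (-inf, 35): OK
  at node 21 with bounds (-inf, 33): OK
  at node 18 with bounds (-inf, 21): OK
  at node 8 with bounds (18, 21): VIOLATION
Node 8 violates its bound: not (18 < 8 < 21).
Result: Not a valid BST


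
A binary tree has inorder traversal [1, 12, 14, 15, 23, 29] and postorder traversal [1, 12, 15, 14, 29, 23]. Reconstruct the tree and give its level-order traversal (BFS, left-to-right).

Inorder:   [1, 12, 14, 15, 23, 29]
Postorder: [1, 12, 15, 14, 29, 23]
Algorithm: postorder visits root last, so walk postorder right-to-left;
each value is the root of the current inorder slice — split it at that
value, recurse on the right subtree first, then the left.
Recursive splits:
  root=23; inorder splits into left=[1, 12, 14, 15], right=[29]
  root=29; inorder splits into left=[], right=[]
  root=14; inorder splits into left=[1, 12], right=[15]
  root=15; inorder splits into left=[], right=[]
  root=12; inorder splits into left=[1], right=[]
  root=1; inorder splits into left=[], right=[]
Reconstructed level-order: [23, 14, 29, 12, 15, 1]


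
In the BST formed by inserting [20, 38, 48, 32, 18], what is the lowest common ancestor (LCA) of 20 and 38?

Tree insertion order: [20, 38, 48, 32, 18]
Tree (level-order array): [20, 18, 38, None, None, 32, 48]
In a BST, the LCA of p=20, q=38 is the first node v on the
root-to-leaf path with p <= v <= q (go left if both < v, right if both > v).
Walk from root:
  at 20: 20 <= 20 <= 38, this is the LCA
LCA = 20


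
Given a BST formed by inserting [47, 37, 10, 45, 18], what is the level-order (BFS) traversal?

Tree insertion order: [47, 37, 10, 45, 18]
Tree (level-order array): [47, 37, None, 10, 45, None, 18]
BFS from the root, enqueuing left then right child of each popped node:
  queue [47] -> pop 47, enqueue [37], visited so far: [47]
  queue [37] -> pop 37, enqueue [10, 45], visited so far: [47, 37]
  queue [10, 45] -> pop 10, enqueue [18], visited so far: [47, 37, 10]
  queue [45, 18] -> pop 45, enqueue [none], visited so far: [47, 37, 10, 45]
  queue [18] -> pop 18, enqueue [none], visited so far: [47, 37, 10, 45, 18]
Result: [47, 37, 10, 45, 18]


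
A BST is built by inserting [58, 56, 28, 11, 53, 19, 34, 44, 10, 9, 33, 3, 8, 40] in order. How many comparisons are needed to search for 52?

Search path for 52: 58 -> 56 -> 28 -> 53 -> 34 -> 44
Found: False
Comparisons: 6


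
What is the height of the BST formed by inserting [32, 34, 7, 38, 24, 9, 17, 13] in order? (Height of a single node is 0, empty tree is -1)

Insertion order: [32, 34, 7, 38, 24, 9, 17, 13]
Tree (level-order array): [32, 7, 34, None, 24, None, 38, 9, None, None, None, None, 17, 13]
Compute height bottom-up (empty subtree = -1):
  height(13) = 1 + max(-1, -1) = 0
  height(17) = 1 + max(0, -1) = 1
  height(9) = 1 + max(-1, 1) = 2
  height(24) = 1 + max(2, -1) = 3
  height(7) = 1 + max(-1, 3) = 4
  height(38) = 1 + max(-1, -1) = 0
  height(34) = 1 + max(-1, 0) = 1
  height(32) = 1 + max(4, 1) = 5
Height = 5


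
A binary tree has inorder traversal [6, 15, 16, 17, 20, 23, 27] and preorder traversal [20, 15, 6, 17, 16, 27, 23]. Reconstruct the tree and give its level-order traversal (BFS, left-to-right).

Inorder:  [6, 15, 16, 17, 20, 23, 27]
Preorder: [20, 15, 6, 17, 16, 27, 23]
Algorithm: preorder visits root first, so consume preorder in order;
for each root, split the current inorder slice at that value into
left-subtree inorder and right-subtree inorder, then recurse.
Recursive splits:
  root=20; inorder splits into left=[6, 15, 16, 17], right=[23, 27]
  root=15; inorder splits into left=[6], right=[16, 17]
  root=6; inorder splits into left=[], right=[]
  root=17; inorder splits into left=[16], right=[]
  root=16; inorder splits into left=[], right=[]
  root=27; inorder splits into left=[23], right=[]
  root=23; inorder splits into left=[], right=[]
Reconstructed level-order: [20, 15, 27, 6, 17, 23, 16]


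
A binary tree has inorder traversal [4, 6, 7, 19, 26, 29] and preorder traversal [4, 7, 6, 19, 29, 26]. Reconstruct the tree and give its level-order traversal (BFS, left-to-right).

Inorder:  [4, 6, 7, 19, 26, 29]
Preorder: [4, 7, 6, 19, 29, 26]
Algorithm: preorder visits root first, so consume preorder in order;
for each root, split the current inorder slice at that value into
left-subtree inorder and right-subtree inorder, then recurse.
Recursive splits:
  root=4; inorder splits into left=[], right=[6, 7, 19, 26, 29]
  root=7; inorder splits into left=[6], right=[19, 26, 29]
  root=6; inorder splits into left=[], right=[]
  root=19; inorder splits into left=[], right=[26, 29]
  root=29; inorder splits into left=[26], right=[]
  root=26; inorder splits into left=[], right=[]
Reconstructed level-order: [4, 7, 6, 19, 29, 26]


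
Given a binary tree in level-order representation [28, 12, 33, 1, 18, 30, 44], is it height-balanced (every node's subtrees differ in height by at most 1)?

Tree (level-order array): [28, 12, 33, 1, 18, 30, 44]
Definition: a tree is height-balanced if, at every node, |h(left) - h(right)| <= 1 (empty subtree has height -1).
Bottom-up per-node check:
  node 1: h_left=-1, h_right=-1, diff=0 [OK], height=0
  node 18: h_left=-1, h_right=-1, diff=0 [OK], height=0
  node 12: h_left=0, h_right=0, diff=0 [OK], height=1
  node 30: h_left=-1, h_right=-1, diff=0 [OK], height=0
  node 44: h_left=-1, h_right=-1, diff=0 [OK], height=0
  node 33: h_left=0, h_right=0, diff=0 [OK], height=1
  node 28: h_left=1, h_right=1, diff=0 [OK], height=2
All nodes satisfy the balance condition.
Result: Balanced


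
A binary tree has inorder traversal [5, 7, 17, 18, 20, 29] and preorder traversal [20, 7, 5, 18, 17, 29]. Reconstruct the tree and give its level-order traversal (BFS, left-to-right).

Inorder:  [5, 7, 17, 18, 20, 29]
Preorder: [20, 7, 5, 18, 17, 29]
Algorithm: preorder visits root first, so consume preorder in order;
for each root, split the current inorder slice at that value into
left-subtree inorder and right-subtree inorder, then recurse.
Recursive splits:
  root=20; inorder splits into left=[5, 7, 17, 18], right=[29]
  root=7; inorder splits into left=[5], right=[17, 18]
  root=5; inorder splits into left=[], right=[]
  root=18; inorder splits into left=[17], right=[]
  root=17; inorder splits into left=[], right=[]
  root=29; inorder splits into left=[], right=[]
Reconstructed level-order: [20, 7, 29, 5, 18, 17]


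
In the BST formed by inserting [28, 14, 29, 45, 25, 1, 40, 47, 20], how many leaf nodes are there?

Tree built from: [28, 14, 29, 45, 25, 1, 40, 47, 20]
Tree (level-order array): [28, 14, 29, 1, 25, None, 45, None, None, 20, None, 40, 47]
Rule: A leaf has 0 children.
Per-node child counts:
  node 28: 2 child(ren)
  node 14: 2 child(ren)
  node 1: 0 child(ren)
  node 25: 1 child(ren)
  node 20: 0 child(ren)
  node 29: 1 child(ren)
  node 45: 2 child(ren)
  node 40: 0 child(ren)
  node 47: 0 child(ren)
Matching nodes: [1, 20, 40, 47]
Count of leaf nodes: 4


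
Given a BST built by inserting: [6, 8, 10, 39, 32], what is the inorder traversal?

Tree insertion order: [6, 8, 10, 39, 32]
Tree (level-order array): [6, None, 8, None, 10, None, 39, 32]
Inorder traversal: [6, 8, 10, 32, 39]


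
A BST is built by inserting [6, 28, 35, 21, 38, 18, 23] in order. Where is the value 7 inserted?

Starting tree (level order): [6, None, 28, 21, 35, 18, 23, None, 38]
Insertion path: 6 -> 28 -> 21 -> 18
Result: insert 7 as left child of 18
Final tree (level order): [6, None, 28, 21, 35, 18, 23, None, 38, 7]


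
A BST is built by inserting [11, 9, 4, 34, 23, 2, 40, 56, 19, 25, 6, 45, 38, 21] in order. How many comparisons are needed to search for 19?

Search path for 19: 11 -> 34 -> 23 -> 19
Found: True
Comparisons: 4


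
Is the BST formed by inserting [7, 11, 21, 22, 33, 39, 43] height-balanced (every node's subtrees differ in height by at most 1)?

Tree (level-order array): [7, None, 11, None, 21, None, 22, None, 33, None, 39, None, 43]
Definition: a tree is height-balanced if, at every node, |h(left) - h(right)| <= 1 (empty subtree has height -1).
Bottom-up per-node check:
  node 43: h_left=-1, h_right=-1, diff=0 [OK], height=0
  node 39: h_left=-1, h_right=0, diff=1 [OK], height=1
  node 33: h_left=-1, h_right=1, diff=2 [FAIL (|-1-1|=2 > 1)], height=2
  node 22: h_left=-1, h_right=2, diff=3 [FAIL (|-1-2|=3 > 1)], height=3
  node 21: h_left=-1, h_right=3, diff=4 [FAIL (|-1-3|=4 > 1)], height=4
  node 11: h_left=-1, h_right=4, diff=5 [FAIL (|-1-4|=5 > 1)], height=5
  node 7: h_left=-1, h_right=5, diff=6 [FAIL (|-1-5|=6 > 1)], height=6
Node 33 violates the condition: |-1 - 1| = 2 > 1.
Result: Not balanced


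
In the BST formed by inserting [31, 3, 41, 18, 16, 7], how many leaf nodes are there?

Tree built from: [31, 3, 41, 18, 16, 7]
Tree (level-order array): [31, 3, 41, None, 18, None, None, 16, None, 7]
Rule: A leaf has 0 children.
Per-node child counts:
  node 31: 2 child(ren)
  node 3: 1 child(ren)
  node 18: 1 child(ren)
  node 16: 1 child(ren)
  node 7: 0 child(ren)
  node 41: 0 child(ren)
Matching nodes: [7, 41]
Count of leaf nodes: 2


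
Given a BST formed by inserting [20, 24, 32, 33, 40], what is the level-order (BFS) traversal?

Tree insertion order: [20, 24, 32, 33, 40]
Tree (level-order array): [20, None, 24, None, 32, None, 33, None, 40]
BFS from the root, enqueuing left then right child of each popped node:
  queue [20] -> pop 20, enqueue [24], visited so far: [20]
  queue [24] -> pop 24, enqueue [32], visited so far: [20, 24]
  queue [32] -> pop 32, enqueue [33], visited so far: [20, 24, 32]
  queue [33] -> pop 33, enqueue [40], visited so far: [20, 24, 32, 33]
  queue [40] -> pop 40, enqueue [none], visited so far: [20, 24, 32, 33, 40]
Result: [20, 24, 32, 33, 40]


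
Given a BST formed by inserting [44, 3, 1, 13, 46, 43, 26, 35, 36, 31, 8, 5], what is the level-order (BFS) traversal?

Tree insertion order: [44, 3, 1, 13, 46, 43, 26, 35, 36, 31, 8, 5]
Tree (level-order array): [44, 3, 46, 1, 13, None, None, None, None, 8, 43, 5, None, 26, None, None, None, None, 35, 31, 36]
BFS from the root, enqueuing left then right child of each popped node:
  queue [44] -> pop 44, enqueue [3, 46], visited so far: [44]
  queue [3, 46] -> pop 3, enqueue [1, 13], visited so far: [44, 3]
  queue [46, 1, 13] -> pop 46, enqueue [none], visited so far: [44, 3, 46]
  queue [1, 13] -> pop 1, enqueue [none], visited so far: [44, 3, 46, 1]
  queue [13] -> pop 13, enqueue [8, 43], visited so far: [44, 3, 46, 1, 13]
  queue [8, 43] -> pop 8, enqueue [5], visited so far: [44, 3, 46, 1, 13, 8]
  queue [43, 5] -> pop 43, enqueue [26], visited so far: [44, 3, 46, 1, 13, 8, 43]
  queue [5, 26] -> pop 5, enqueue [none], visited so far: [44, 3, 46, 1, 13, 8, 43, 5]
  queue [26] -> pop 26, enqueue [35], visited so far: [44, 3, 46, 1, 13, 8, 43, 5, 26]
  queue [35] -> pop 35, enqueue [31, 36], visited so far: [44, 3, 46, 1, 13, 8, 43, 5, 26, 35]
  queue [31, 36] -> pop 31, enqueue [none], visited so far: [44, 3, 46, 1, 13, 8, 43, 5, 26, 35, 31]
  queue [36] -> pop 36, enqueue [none], visited so far: [44, 3, 46, 1, 13, 8, 43, 5, 26, 35, 31, 36]
Result: [44, 3, 46, 1, 13, 8, 43, 5, 26, 35, 31, 36]


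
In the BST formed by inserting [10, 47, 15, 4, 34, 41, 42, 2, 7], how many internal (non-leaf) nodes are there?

Tree built from: [10, 47, 15, 4, 34, 41, 42, 2, 7]
Tree (level-order array): [10, 4, 47, 2, 7, 15, None, None, None, None, None, None, 34, None, 41, None, 42]
Rule: An internal node has at least one child.
Per-node child counts:
  node 10: 2 child(ren)
  node 4: 2 child(ren)
  node 2: 0 child(ren)
  node 7: 0 child(ren)
  node 47: 1 child(ren)
  node 15: 1 child(ren)
  node 34: 1 child(ren)
  node 41: 1 child(ren)
  node 42: 0 child(ren)
Matching nodes: [10, 4, 47, 15, 34, 41]
Count of internal (non-leaf) nodes: 6


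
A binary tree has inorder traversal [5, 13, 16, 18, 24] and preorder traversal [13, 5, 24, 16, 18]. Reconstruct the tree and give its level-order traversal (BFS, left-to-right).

Inorder:  [5, 13, 16, 18, 24]
Preorder: [13, 5, 24, 16, 18]
Algorithm: preorder visits root first, so consume preorder in order;
for each root, split the current inorder slice at that value into
left-subtree inorder and right-subtree inorder, then recurse.
Recursive splits:
  root=13; inorder splits into left=[5], right=[16, 18, 24]
  root=5; inorder splits into left=[], right=[]
  root=24; inorder splits into left=[16, 18], right=[]
  root=16; inorder splits into left=[], right=[18]
  root=18; inorder splits into left=[], right=[]
Reconstructed level-order: [13, 5, 24, 16, 18]


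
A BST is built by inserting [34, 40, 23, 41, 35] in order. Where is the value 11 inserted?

Starting tree (level order): [34, 23, 40, None, None, 35, 41]
Insertion path: 34 -> 23
Result: insert 11 as left child of 23
Final tree (level order): [34, 23, 40, 11, None, 35, 41]


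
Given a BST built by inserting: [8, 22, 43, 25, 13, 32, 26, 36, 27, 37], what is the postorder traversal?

Tree insertion order: [8, 22, 43, 25, 13, 32, 26, 36, 27, 37]
Tree (level-order array): [8, None, 22, 13, 43, None, None, 25, None, None, 32, 26, 36, None, 27, None, 37]
Postorder traversal: [13, 27, 26, 37, 36, 32, 25, 43, 22, 8]


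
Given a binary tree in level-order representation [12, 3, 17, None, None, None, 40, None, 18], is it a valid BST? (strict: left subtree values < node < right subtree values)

Level-order array: [12, 3, 17, None, None, None, 40, None, 18]
Validate using subtree bounds (lo, hi): at each node, require lo < value < hi,
then recurse left with hi=value and right with lo=value.
Preorder trace (stopping at first violation):
  at node 12 with bounds (-inf, +inf): OK
  at node 3 with bounds (-inf, 12): OK
  at node 17 with bounds (12, +inf): OK
  at node 40 with bounds (17, +inf): OK
  at node 18 with bounds (40, +inf): VIOLATION
Node 18 violates its bound: not (40 < 18 < +inf).
Result: Not a valid BST


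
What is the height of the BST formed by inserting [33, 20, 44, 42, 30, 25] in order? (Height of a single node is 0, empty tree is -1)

Insertion order: [33, 20, 44, 42, 30, 25]
Tree (level-order array): [33, 20, 44, None, 30, 42, None, 25]
Compute height bottom-up (empty subtree = -1):
  height(25) = 1 + max(-1, -1) = 0
  height(30) = 1 + max(0, -1) = 1
  height(20) = 1 + max(-1, 1) = 2
  height(42) = 1 + max(-1, -1) = 0
  height(44) = 1 + max(0, -1) = 1
  height(33) = 1 + max(2, 1) = 3
Height = 3


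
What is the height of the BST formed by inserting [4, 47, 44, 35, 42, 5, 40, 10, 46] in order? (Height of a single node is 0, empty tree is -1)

Insertion order: [4, 47, 44, 35, 42, 5, 40, 10, 46]
Tree (level-order array): [4, None, 47, 44, None, 35, 46, 5, 42, None, None, None, 10, 40]
Compute height bottom-up (empty subtree = -1):
  height(10) = 1 + max(-1, -1) = 0
  height(5) = 1 + max(-1, 0) = 1
  height(40) = 1 + max(-1, -1) = 0
  height(42) = 1 + max(0, -1) = 1
  height(35) = 1 + max(1, 1) = 2
  height(46) = 1 + max(-1, -1) = 0
  height(44) = 1 + max(2, 0) = 3
  height(47) = 1 + max(3, -1) = 4
  height(4) = 1 + max(-1, 4) = 5
Height = 5


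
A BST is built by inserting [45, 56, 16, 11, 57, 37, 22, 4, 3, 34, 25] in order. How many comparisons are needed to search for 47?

Search path for 47: 45 -> 56
Found: False
Comparisons: 2


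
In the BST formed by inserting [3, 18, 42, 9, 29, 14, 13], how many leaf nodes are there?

Tree built from: [3, 18, 42, 9, 29, 14, 13]
Tree (level-order array): [3, None, 18, 9, 42, None, 14, 29, None, 13]
Rule: A leaf has 0 children.
Per-node child counts:
  node 3: 1 child(ren)
  node 18: 2 child(ren)
  node 9: 1 child(ren)
  node 14: 1 child(ren)
  node 13: 0 child(ren)
  node 42: 1 child(ren)
  node 29: 0 child(ren)
Matching nodes: [13, 29]
Count of leaf nodes: 2


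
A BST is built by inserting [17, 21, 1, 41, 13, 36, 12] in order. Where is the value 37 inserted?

Starting tree (level order): [17, 1, 21, None, 13, None, 41, 12, None, 36]
Insertion path: 17 -> 21 -> 41 -> 36
Result: insert 37 as right child of 36
Final tree (level order): [17, 1, 21, None, 13, None, 41, 12, None, 36, None, None, None, None, 37]


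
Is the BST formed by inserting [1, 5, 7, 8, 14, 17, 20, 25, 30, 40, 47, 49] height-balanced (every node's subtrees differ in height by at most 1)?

Tree (level-order array): [1, None, 5, None, 7, None, 8, None, 14, None, 17, None, 20, None, 25, None, 30, None, 40, None, 47, None, 49]
Definition: a tree is height-balanced if, at every node, |h(left) - h(right)| <= 1 (empty subtree has height -1).
Bottom-up per-node check:
  node 49: h_left=-1, h_right=-1, diff=0 [OK], height=0
  node 47: h_left=-1, h_right=0, diff=1 [OK], height=1
  node 40: h_left=-1, h_right=1, diff=2 [FAIL (|-1-1|=2 > 1)], height=2
  node 30: h_left=-1, h_right=2, diff=3 [FAIL (|-1-2|=3 > 1)], height=3
  node 25: h_left=-1, h_right=3, diff=4 [FAIL (|-1-3|=4 > 1)], height=4
  node 20: h_left=-1, h_right=4, diff=5 [FAIL (|-1-4|=5 > 1)], height=5
  node 17: h_left=-1, h_right=5, diff=6 [FAIL (|-1-5|=6 > 1)], height=6
  node 14: h_left=-1, h_right=6, diff=7 [FAIL (|-1-6|=7 > 1)], height=7
  node 8: h_left=-1, h_right=7, diff=8 [FAIL (|-1-7|=8 > 1)], height=8
  node 7: h_left=-1, h_right=8, diff=9 [FAIL (|-1-8|=9 > 1)], height=9
  node 5: h_left=-1, h_right=9, diff=10 [FAIL (|-1-9|=10 > 1)], height=10
  node 1: h_left=-1, h_right=10, diff=11 [FAIL (|-1-10|=11 > 1)], height=11
Node 40 violates the condition: |-1 - 1| = 2 > 1.
Result: Not balanced


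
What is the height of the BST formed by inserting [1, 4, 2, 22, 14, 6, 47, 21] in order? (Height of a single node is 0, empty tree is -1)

Insertion order: [1, 4, 2, 22, 14, 6, 47, 21]
Tree (level-order array): [1, None, 4, 2, 22, None, None, 14, 47, 6, 21]
Compute height bottom-up (empty subtree = -1):
  height(2) = 1 + max(-1, -1) = 0
  height(6) = 1 + max(-1, -1) = 0
  height(21) = 1 + max(-1, -1) = 0
  height(14) = 1 + max(0, 0) = 1
  height(47) = 1 + max(-1, -1) = 0
  height(22) = 1 + max(1, 0) = 2
  height(4) = 1 + max(0, 2) = 3
  height(1) = 1 + max(-1, 3) = 4
Height = 4


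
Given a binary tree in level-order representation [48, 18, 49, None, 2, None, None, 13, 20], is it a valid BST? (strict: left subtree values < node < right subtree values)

Level-order array: [48, 18, 49, None, 2, None, None, 13, 20]
Validate using subtree bounds (lo, hi): at each node, require lo < value < hi,
then recurse left with hi=value and right with lo=value.
Preorder trace (stopping at first violation):
  at node 48 with bounds (-inf, +inf): OK
  at node 18 with bounds (-inf, 48): OK
  at node 2 with bounds (18, 48): VIOLATION
Node 2 violates its bound: not (18 < 2 < 48).
Result: Not a valid BST


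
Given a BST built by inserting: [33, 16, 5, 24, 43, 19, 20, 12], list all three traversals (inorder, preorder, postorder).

Tree insertion order: [33, 16, 5, 24, 43, 19, 20, 12]
Tree (level-order array): [33, 16, 43, 5, 24, None, None, None, 12, 19, None, None, None, None, 20]
Inorder (L, root, R): [5, 12, 16, 19, 20, 24, 33, 43]
Preorder (root, L, R): [33, 16, 5, 12, 24, 19, 20, 43]
Postorder (L, R, root): [12, 5, 20, 19, 24, 16, 43, 33]


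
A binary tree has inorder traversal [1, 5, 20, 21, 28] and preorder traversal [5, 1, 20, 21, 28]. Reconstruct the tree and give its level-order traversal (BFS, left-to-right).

Inorder:  [1, 5, 20, 21, 28]
Preorder: [5, 1, 20, 21, 28]
Algorithm: preorder visits root first, so consume preorder in order;
for each root, split the current inorder slice at that value into
left-subtree inorder and right-subtree inorder, then recurse.
Recursive splits:
  root=5; inorder splits into left=[1], right=[20, 21, 28]
  root=1; inorder splits into left=[], right=[]
  root=20; inorder splits into left=[], right=[21, 28]
  root=21; inorder splits into left=[], right=[28]
  root=28; inorder splits into left=[], right=[]
Reconstructed level-order: [5, 1, 20, 21, 28]


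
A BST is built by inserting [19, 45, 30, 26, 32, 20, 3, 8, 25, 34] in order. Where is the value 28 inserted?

Starting tree (level order): [19, 3, 45, None, 8, 30, None, None, None, 26, 32, 20, None, None, 34, None, 25]
Insertion path: 19 -> 45 -> 30 -> 26
Result: insert 28 as right child of 26
Final tree (level order): [19, 3, 45, None, 8, 30, None, None, None, 26, 32, 20, 28, None, 34, None, 25]


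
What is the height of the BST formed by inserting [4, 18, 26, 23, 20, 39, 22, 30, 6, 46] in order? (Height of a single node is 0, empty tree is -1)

Insertion order: [4, 18, 26, 23, 20, 39, 22, 30, 6, 46]
Tree (level-order array): [4, None, 18, 6, 26, None, None, 23, 39, 20, None, 30, 46, None, 22]
Compute height bottom-up (empty subtree = -1):
  height(6) = 1 + max(-1, -1) = 0
  height(22) = 1 + max(-1, -1) = 0
  height(20) = 1 + max(-1, 0) = 1
  height(23) = 1 + max(1, -1) = 2
  height(30) = 1 + max(-1, -1) = 0
  height(46) = 1 + max(-1, -1) = 0
  height(39) = 1 + max(0, 0) = 1
  height(26) = 1 + max(2, 1) = 3
  height(18) = 1 + max(0, 3) = 4
  height(4) = 1 + max(-1, 4) = 5
Height = 5


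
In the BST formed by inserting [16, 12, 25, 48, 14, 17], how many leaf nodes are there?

Tree built from: [16, 12, 25, 48, 14, 17]
Tree (level-order array): [16, 12, 25, None, 14, 17, 48]
Rule: A leaf has 0 children.
Per-node child counts:
  node 16: 2 child(ren)
  node 12: 1 child(ren)
  node 14: 0 child(ren)
  node 25: 2 child(ren)
  node 17: 0 child(ren)
  node 48: 0 child(ren)
Matching nodes: [14, 17, 48]
Count of leaf nodes: 3


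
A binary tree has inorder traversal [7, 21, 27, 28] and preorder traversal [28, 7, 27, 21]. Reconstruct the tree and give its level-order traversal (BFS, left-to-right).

Inorder:  [7, 21, 27, 28]
Preorder: [28, 7, 27, 21]
Algorithm: preorder visits root first, so consume preorder in order;
for each root, split the current inorder slice at that value into
left-subtree inorder and right-subtree inorder, then recurse.
Recursive splits:
  root=28; inorder splits into left=[7, 21, 27], right=[]
  root=7; inorder splits into left=[], right=[21, 27]
  root=27; inorder splits into left=[21], right=[]
  root=21; inorder splits into left=[], right=[]
Reconstructed level-order: [28, 7, 27, 21]


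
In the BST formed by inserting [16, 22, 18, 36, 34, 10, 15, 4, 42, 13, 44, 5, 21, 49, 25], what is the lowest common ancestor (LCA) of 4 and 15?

Tree insertion order: [16, 22, 18, 36, 34, 10, 15, 4, 42, 13, 44, 5, 21, 49, 25]
Tree (level-order array): [16, 10, 22, 4, 15, 18, 36, None, 5, 13, None, None, 21, 34, 42, None, None, None, None, None, None, 25, None, None, 44, None, None, None, 49]
In a BST, the LCA of p=4, q=15 is the first node v on the
root-to-leaf path with p <= v <= q (go left if both < v, right if both > v).
Walk from root:
  at 16: both 4 and 15 < 16, go left
  at 10: 4 <= 10 <= 15, this is the LCA
LCA = 10


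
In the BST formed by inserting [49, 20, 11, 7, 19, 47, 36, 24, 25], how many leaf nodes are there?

Tree built from: [49, 20, 11, 7, 19, 47, 36, 24, 25]
Tree (level-order array): [49, 20, None, 11, 47, 7, 19, 36, None, None, None, None, None, 24, None, None, 25]
Rule: A leaf has 0 children.
Per-node child counts:
  node 49: 1 child(ren)
  node 20: 2 child(ren)
  node 11: 2 child(ren)
  node 7: 0 child(ren)
  node 19: 0 child(ren)
  node 47: 1 child(ren)
  node 36: 1 child(ren)
  node 24: 1 child(ren)
  node 25: 0 child(ren)
Matching nodes: [7, 19, 25]
Count of leaf nodes: 3


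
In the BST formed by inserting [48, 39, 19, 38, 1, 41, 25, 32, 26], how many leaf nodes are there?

Tree built from: [48, 39, 19, 38, 1, 41, 25, 32, 26]
Tree (level-order array): [48, 39, None, 19, 41, 1, 38, None, None, None, None, 25, None, None, 32, 26]
Rule: A leaf has 0 children.
Per-node child counts:
  node 48: 1 child(ren)
  node 39: 2 child(ren)
  node 19: 2 child(ren)
  node 1: 0 child(ren)
  node 38: 1 child(ren)
  node 25: 1 child(ren)
  node 32: 1 child(ren)
  node 26: 0 child(ren)
  node 41: 0 child(ren)
Matching nodes: [1, 26, 41]
Count of leaf nodes: 3


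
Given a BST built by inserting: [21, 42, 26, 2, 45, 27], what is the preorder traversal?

Tree insertion order: [21, 42, 26, 2, 45, 27]
Tree (level-order array): [21, 2, 42, None, None, 26, 45, None, 27]
Preorder traversal: [21, 2, 42, 26, 27, 45]


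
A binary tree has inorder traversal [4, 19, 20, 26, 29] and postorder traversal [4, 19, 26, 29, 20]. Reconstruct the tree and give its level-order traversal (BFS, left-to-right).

Inorder:   [4, 19, 20, 26, 29]
Postorder: [4, 19, 26, 29, 20]
Algorithm: postorder visits root last, so walk postorder right-to-left;
each value is the root of the current inorder slice — split it at that
value, recurse on the right subtree first, then the left.
Recursive splits:
  root=20; inorder splits into left=[4, 19], right=[26, 29]
  root=29; inorder splits into left=[26], right=[]
  root=26; inorder splits into left=[], right=[]
  root=19; inorder splits into left=[4], right=[]
  root=4; inorder splits into left=[], right=[]
Reconstructed level-order: [20, 19, 29, 4, 26]


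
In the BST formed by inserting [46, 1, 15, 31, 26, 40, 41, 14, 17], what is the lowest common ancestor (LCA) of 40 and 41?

Tree insertion order: [46, 1, 15, 31, 26, 40, 41, 14, 17]
Tree (level-order array): [46, 1, None, None, 15, 14, 31, None, None, 26, 40, 17, None, None, 41]
In a BST, the LCA of p=40, q=41 is the first node v on the
root-to-leaf path with p <= v <= q (go left if both < v, right if both > v).
Walk from root:
  at 46: both 40 and 41 < 46, go left
  at 1: both 40 and 41 > 1, go right
  at 15: both 40 and 41 > 15, go right
  at 31: both 40 and 41 > 31, go right
  at 40: 40 <= 40 <= 41, this is the LCA
LCA = 40


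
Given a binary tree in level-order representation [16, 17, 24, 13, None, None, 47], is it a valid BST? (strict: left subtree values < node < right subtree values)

Level-order array: [16, 17, 24, 13, None, None, 47]
Validate using subtree bounds (lo, hi): at each node, require lo < value < hi,
then recurse left with hi=value and right with lo=value.
Preorder trace (stopping at first violation):
  at node 16 with bounds (-inf, +inf): OK
  at node 17 with bounds (-inf, 16): VIOLATION
Node 17 violates its bound: not (-inf < 17 < 16).
Result: Not a valid BST


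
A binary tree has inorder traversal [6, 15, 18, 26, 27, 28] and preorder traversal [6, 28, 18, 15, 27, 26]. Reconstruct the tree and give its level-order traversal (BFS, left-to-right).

Inorder:  [6, 15, 18, 26, 27, 28]
Preorder: [6, 28, 18, 15, 27, 26]
Algorithm: preorder visits root first, so consume preorder in order;
for each root, split the current inorder slice at that value into
left-subtree inorder and right-subtree inorder, then recurse.
Recursive splits:
  root=6; inorder splits into left=[], right=[15, 18, 26, 27, 28]
  root=28; inorder splits into left=[15, 18, 26, 27], right=[]
  root=18; inorder splits into left=[15], right=[26, 27]
  root=15; inorder splits into left=[], right=[]
  root=27; inorder splits into left=[26], right=[]
  root=26; inorder splits into left=[], right=[]
Reconstructed level-order: [6, 28, 18, 15, 27, 26]
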